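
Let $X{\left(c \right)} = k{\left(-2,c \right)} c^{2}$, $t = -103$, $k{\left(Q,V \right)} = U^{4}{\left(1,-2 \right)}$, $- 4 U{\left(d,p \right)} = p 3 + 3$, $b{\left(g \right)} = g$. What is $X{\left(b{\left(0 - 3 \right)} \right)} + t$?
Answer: $- \frac{25639}{256} \approx -100.15$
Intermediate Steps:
$U{\left(d,p \right)} = - \frac{3}{4} - \frac{3 p}{4}$ ($U{\left(d,p \right)} = - \frac{p 3 + 3}{4} = - \frac{3 p + 3}{4} = - \frac{3 + 3 p}{4} = - \frac{3}{4} - \frac{3 p}{4}$)
$k{\left(Q,V \right)} = \frac{81}{256}$ ($k{\left(Q,V \right)} = \left(- \frac{3}{4} - - \frac{3}{2}\right)^{4} = \left(- \frac{3}{4} + \frac{3}{2}\right)^{4} = \left(\frac{3}{4}\right)^{4} = \frac{81}{256}$)
$X{\left(c \right)} = \frac{81 c^{2}}{256}$
$X{\left(b{\left(0 - 3 \right)} \right)} + t = \frac{81 \left(0 - 3\right)^{2}}{256} - 103 = \frac{81 \left(-3\right)^{2}}{256} - 103 = \frac{81}{256} \cdot 9 - 103 = \frac{729}{256} - 103 = - \frac{25639}{256}$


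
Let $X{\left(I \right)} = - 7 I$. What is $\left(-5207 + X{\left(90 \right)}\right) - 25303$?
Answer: $-31140$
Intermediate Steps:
$\left(-5207 + X{\left(90 \right)}\right) - 25303 = \left(-5207 - 630\right) - 25303 = -5837 - 25303 = -31140$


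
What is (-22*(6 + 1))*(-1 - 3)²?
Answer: -2464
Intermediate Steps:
(-22*(6 + 1))*(-1 - 3)² = -22*7*(-4)² = -154*16 = -2464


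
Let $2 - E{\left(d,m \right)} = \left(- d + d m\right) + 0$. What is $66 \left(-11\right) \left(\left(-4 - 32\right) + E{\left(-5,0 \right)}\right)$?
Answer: $28314$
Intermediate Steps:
$E{\left(d,m \right)} = 2 + d - d m$ ($E{\left(d,m \right)} = 2 - \left(\left(- d + d m\right) + 0\right) = 2 - \left(- d + d m\right) = 2 + d - d m$)
$66 \left(-11\right) \left(\left(-4 - 32\right) + E{\left(-5,0 \right)}\right) = 66 \left(-11\right) \left(\left(-4 - 32\right) - \left(3 + 0\right)\right) = - 726 \left(-36 + \left(2 - 5 + 0\right)\right) = - 726 \left(-36 - 3\right) = \left(-726\right) \left(-39\right) = 28314$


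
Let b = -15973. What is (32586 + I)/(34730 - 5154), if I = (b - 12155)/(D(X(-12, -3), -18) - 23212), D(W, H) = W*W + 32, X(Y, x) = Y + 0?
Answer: 93834903/85164092 ≈ 1.1018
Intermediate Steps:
X(Y, x) = Y
D(W, H) = 32 + W² (D(W, H) = W² + 32 = 32 + W²)
I = 7032/5759 (I = (-15973 - 12155)/((32 + (-12)²) - 23212) = -28128/((32 + 144) - 23212) = -28128/(176 - 23212) = -28128/(-23036) = -28128*(-1/23036) = 7032/5759 ≈ 1.2210)
(32586 + I)/(34730 - 5154) = (32586 + 7032/5759)/(34730 - 5154) = (187669806/5759)/29576 = (187669806/5759)*(1/29576) = 93834903/85164092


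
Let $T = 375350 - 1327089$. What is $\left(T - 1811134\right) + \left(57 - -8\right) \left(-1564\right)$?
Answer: $-2864533$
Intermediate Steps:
$T = -951739$
$\left(T - 1811134\right) + \left(57 - -8\right) \left(-1564\right) = \left(-951739 - 1811134\right) + \left(57 - -8\right) \left(-1564\right) = -2762873 + \left(57 + 8\right) \left(-1564\right) = -2762873 + 65 \left(-1564\right) = -2762873 - 101660 = -2864533$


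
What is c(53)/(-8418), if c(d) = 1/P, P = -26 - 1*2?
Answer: 1/235704 ≈ 4.2426e-6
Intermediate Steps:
P = -28 (P = -26 - 2 = -28)
c(d) = -1/28 (c(d) = 1/(-28) = -1/28)
c(53)/(-8418) = -1/28/(-8418) = -1/28*(-1/8418) = 1/235704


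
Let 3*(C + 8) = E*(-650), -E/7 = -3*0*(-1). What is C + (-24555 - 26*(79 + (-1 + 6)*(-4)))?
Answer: -26097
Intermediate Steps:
E = 0 (E = -7*(-3*0)*(-1) = -0*(-1) = -7*0 = 0)
C = -8 (C = -8 + (0*(-650))/3 = -8 + (⅓)*0 = -8 + 0 = -8)
C + (-24555 - 26*(79 + (-1 + 6)*(-4))) = -8 + (-24555 - 26*(79 + (-1 + 6)*(-4))) = -8 + (-24555 - 26*(79 + 5*(-4))) = -8 + (-24555 - 26*(79 - 20)) = -8 + (-24555 - 26*59) = -8 + (-24555 - 1*1534) = -8 + (-24555 - 1534) = -8 - 26089 = -26097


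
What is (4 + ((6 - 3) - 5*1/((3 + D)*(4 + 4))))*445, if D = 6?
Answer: 222055/72 ≈ 3084.1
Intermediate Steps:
(4 + ((6 - 3) - 5*1/((3 + D)*(4 + 4))))*445 = (4 + ((6 - 3) - 5*1/((3 + 6)*(4 + 4))))*445 = (4 + (3 - 5/(8*9)))*445 = (4 + (3 - 5/72))*445 = (4 + 211/72)*445 = (499/72)*445 = 222055/72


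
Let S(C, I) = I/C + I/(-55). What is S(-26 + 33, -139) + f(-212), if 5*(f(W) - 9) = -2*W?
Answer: 29441/385 ≈ 76.470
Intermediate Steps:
S(C, I) = -I/55 + I/C (S(C, I) = I/C + I*(-1/55) = I/C - I/55 = -I/55 + I/C)
f(W) = 9 - 2*W/5 (f(W) = 9 + (-2*W)/5 = 9 - 2*W/5)
S(-26 + 33, -139) + f(-212) = (-1/55*(-139) - 139/(-26 + 33)) + (9 - 2/5*(-212)) = (139/55 - 139/7) + (9 + 424/5) = (139/55 - 139*1/7) + 469/5 = (139/55 - 139/7) + 469/5 = -6672/385 + 469/5 = 29441/385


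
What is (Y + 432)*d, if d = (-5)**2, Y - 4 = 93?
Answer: 13225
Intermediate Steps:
Y = 97 (Y = 4 + 93 = 97)
d = 25
(Y + 432)*d = (97 + 432)*25 = 529*25 = 13225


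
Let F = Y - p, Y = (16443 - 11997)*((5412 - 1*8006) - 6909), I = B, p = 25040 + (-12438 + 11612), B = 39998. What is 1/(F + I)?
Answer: -1/42234554 ≈ -2.3677e-8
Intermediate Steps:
p = 24214 (p = 25040 - 826 = 24214)
I = 39998
Y = -42250338 (Y = 4446*((5412 - 8006) - 6909) = 4446*(-2594 - 6909) = 4446*(-9503) = -42250338)
F = -42274552 (F = -42250338 - 1*24214 = -42250338 - 24214 = -42274552)
1/(F + I) = 1/(-42274552 + 39998) = 1/(-42234554) = -1/42234554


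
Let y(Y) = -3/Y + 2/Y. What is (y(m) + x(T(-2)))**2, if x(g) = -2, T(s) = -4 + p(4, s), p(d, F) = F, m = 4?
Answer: 81/16 ≈ 5.0625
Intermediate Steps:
T(s) = -4 + s
y(Y) = -1/Y
(y(m) + x(T(-2)))**2 = (-1/4 - 2)**2 = (-9/4)**2 = 81/16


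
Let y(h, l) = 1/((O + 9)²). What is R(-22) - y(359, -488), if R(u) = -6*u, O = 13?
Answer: 63887/484 ≈ 132.00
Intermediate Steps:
y(h, l) = 1/484 (y(h, l) = 1/((13 + 9)²) = 1/(22²) = 1/484)
R(-22) - y(359, -488) = -6*(-22) - 1*1/484 = 132 - 1/484 = 63887/484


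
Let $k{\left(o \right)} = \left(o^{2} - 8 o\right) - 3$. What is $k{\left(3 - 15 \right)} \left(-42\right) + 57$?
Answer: $-9897$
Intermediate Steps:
$k{\left(o \right)} = -3 + o^{2} - 8 o$
$k{\left(3 - 15 \right)} \left(-42\right) + 57 = \left(-3 + \left(3 - 15\right)^{2} - 8 \left(3 - 15\right)\right) \left(-42\right) + 57 = \left(-3 + \left(-12\right)^{2} - -96\right) \left(-42\right) + 57 = \left(-3 + 144 + 96\right) \left(-42\right) + 57 = 237 \left(-42\right) + 57 = -9954 + 57 = -9897$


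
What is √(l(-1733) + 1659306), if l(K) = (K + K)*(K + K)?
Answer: √13672462 ≈ 3697.6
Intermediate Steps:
l(K) = 4*K² (l(K) = (2*K)*(2*K) = 4*K²)
√(l(-1733) + 1659306) = √(4*(-1733)² + 1659306) = √(4*3003289 + 1659306) = √(12013156 + 1659306) = √13672462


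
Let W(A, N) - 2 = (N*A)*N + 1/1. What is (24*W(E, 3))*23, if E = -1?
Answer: -3312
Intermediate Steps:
W(A, N) = 3 + A*N**2 (W(A, N) = 2 + ((N*A)*N + 1/1) = 2 + ((A*N)*N + 1) = 2 + (A*N**2 + 1) = 2 + (1 + A*N**2) = 3 + A*N**2)
(24*W(E, 3))*23 = (24*(3 - 1*3**2))*23 = (24*(3 - 1*9))*23 = (24*(3 - 9))*23 = (24*(-6))*23 = -144*23 = -3312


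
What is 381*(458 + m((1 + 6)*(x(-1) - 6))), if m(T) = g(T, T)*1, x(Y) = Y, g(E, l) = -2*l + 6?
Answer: 214122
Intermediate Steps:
g(E, l) = 6 - 2*l
m(T) = 6 - 2*T (m(T) = (6 - 2*T)*1 = 6 - 2*T)
381*(458 + m((1 + 6)*(x(-1) - 6))) = 381*(458 + (6 - 2*(1 + 6)*(-1 - 6))) = 381*(458 + (6 - 14*(-7))) = 381*(458 + (6 - 2*(-49))) = 381*(458 + (6 + 98)) = 381*(458 + 104) = 381*562 = 214122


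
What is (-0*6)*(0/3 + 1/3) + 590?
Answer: 590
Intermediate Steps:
(-0*6)*(0/3 + 1/3) + 590 = (-2*0)*(0*(⅓) + 1*(⅓)) + 590 = 0*(0 + ⅓) + 590 = 0*(⅓) + 590 = 0 + 590 = 590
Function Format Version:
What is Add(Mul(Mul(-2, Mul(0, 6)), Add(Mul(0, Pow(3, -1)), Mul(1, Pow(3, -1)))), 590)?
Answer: 590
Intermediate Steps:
Add(Mul(Mul(-2, Mul(0, 6)), Add(Mul(0, Pow(3, -1)), Mul(1, Pow(3, -1)))), 590) = Add(Mul(Mul(-2, 0), Add(Mul(0, Rational(1, 3)), Mul(1, Rational(1, 3)))), 590) = Add(Mul(0, Add(0, Rational(1, 3))), 590) = Add(Mul(0, Rational(1, 3)), 590) = Add(0, 590) = 590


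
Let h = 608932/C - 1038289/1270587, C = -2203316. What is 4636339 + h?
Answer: 170782231638934255/36835587717 ≈ 4.6363e+6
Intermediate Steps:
h = -40281313808/36835587717 (h = 608932/(-2203316) - 1038289/1270587 = 608932*(-1/2203316) - 1038289*1/1270587 = -152233/550829 - 1038289/1270587 = -40281313808/36835587717 ≈ -1.0935)
4636339 + h = 4636339 - 40281313808/36835587717 = 170782231638934255/36835587717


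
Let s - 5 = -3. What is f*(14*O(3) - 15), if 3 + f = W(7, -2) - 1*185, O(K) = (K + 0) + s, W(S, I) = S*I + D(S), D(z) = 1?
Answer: -11055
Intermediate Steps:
s = 2 (s = 5 - 3 = 2)
W(S, I) = 1 + I*S (W(S, I) = S*I + 1 = I*S + 1 = 1 + I*S)
O(K) = 2 + K (O(K) = (K + 0) + 2 = K + 2 = 2 + K)
f = -201 (f = -3 + ((1 - 2*7) - 1*185) = -3 + ((1 - 14) - 185) = -3 + (-13 - 185) = -3 - 198 = -201)
f*(14*O(3) - 15) = -201*(14*(2 + 3) - 15) = -201*(14*5 - 15) = -201*(70 - 15) = -201*55 = -11055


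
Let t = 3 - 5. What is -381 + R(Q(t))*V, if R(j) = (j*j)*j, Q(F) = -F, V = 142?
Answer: 755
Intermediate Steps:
t = -2
R(j) = j³ (R(j) = j²*j = j³)
-381 + R(Q(t))*V = -381 + (-1*(-2))³*142 = -381 + 2³*142 = -381 + 8*142 = -381 + 1136 = 755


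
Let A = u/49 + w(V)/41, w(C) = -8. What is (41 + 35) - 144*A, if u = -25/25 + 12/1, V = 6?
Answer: 144188/2009 ≈ 71.771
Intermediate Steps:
u = 11 (u = -25*1/25 + 12*1 = -1 + 12 = 11)
A = 59/2009 (A = 11/49 - 8/41 = 59/2009 ≈ 0.029368)
(41 + 35) - 144*A = (41 + 35) - 144*59/2009 = 76 - 8496/2009 = 144188/2009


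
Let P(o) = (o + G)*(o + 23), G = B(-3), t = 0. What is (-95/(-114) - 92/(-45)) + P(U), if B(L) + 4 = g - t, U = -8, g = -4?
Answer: -21341/90 ≈ -237.12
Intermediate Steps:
B(L) = -8 (B(L) = -4 + (-4 - 1*0) = -4 + (-4 + 0) = -4 - 4 = -8)
G = -8
P(o) = (-8 + o)*(23 + o) (P(o) = (o - 8)*(o + 23) = (-8 + o)*(23 + o))
(-95/(-114) - 92/(-45)) + P(U) = (-95/(-114) - 92/(-45)) + (-184 + (-8)² + 15*(-8)) = (-95*(-1/114) - 92*(-1/45)) + (-184 + 64 - 120) = (⅚ + 92/45) - 240 = 259/90 - 240 = -21341/90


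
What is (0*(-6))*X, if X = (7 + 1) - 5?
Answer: 0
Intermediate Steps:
X = 3 (X = 8 - 5 = 3)
(0*(-6))*X = (0*(-6))*3 = 0*3 = 0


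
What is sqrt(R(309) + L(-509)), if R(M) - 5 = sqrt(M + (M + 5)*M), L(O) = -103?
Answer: sqrt(-98 + 3*sqrt(10815)) ≈ 14.628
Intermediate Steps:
R(M) = 5 + sqrt(M + M*(5 + M)) (R(M) = 5 + sqrt(M + (M + 5)*M) = 5 + sqrt(M + (5 + M)*M) = 5 + sqrt(M + M*(5 + M)))
sqrt(R(309) + L(-509)) = sqrt((5 + sqrt(309*(6 + 309))) - 103) = sqrt((5 + sqrt(309*315)) - 103) = sqrt((5 + sqrt(97335)) - 103) = sqrt((5 + 3*sqrt(10815)) - 103) = sqrt(-98 + 3*sqrt(10815))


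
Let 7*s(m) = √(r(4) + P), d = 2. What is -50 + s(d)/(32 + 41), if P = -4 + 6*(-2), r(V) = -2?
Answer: -50 + 3*I*√2/511 ≈ -50.0 + 0.0083026*I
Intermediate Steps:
P = -16 (P = -4 - 12 = -16)
s(m) = 3*I*√2/7 (s(m) = √(-2 - 16)/7 = √(-18)/7 = (3*I*√2)/7 = 3*I*√2/7)
-50 + s(d)/(32 + 41) = -50 + (3*I*√2/7)/(32 + 41) = -50 + (3*I*√2/7)/73 = -50 + 3*I*√2/511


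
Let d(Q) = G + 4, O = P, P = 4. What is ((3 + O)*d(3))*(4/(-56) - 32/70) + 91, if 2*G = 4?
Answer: 344/5 ≈ 68.800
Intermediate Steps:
G = 2 (G = (1/2)*4 = 2)
O = 4
d(Q) = 6 (d(Q) = 2 + 4 = 6)
((3 + O)*d(3))*(4/(-56) - 32/70) + 91 = ((3 + 4)*6)*(4/(-56) - 32/70) + 91 = (7*6)*(4*(-1/56) - 32*1/70) + 91 = 42*(-1/14 - 16/35) + 91 = 42*(-37/70) + 91 = -111/5 + 91 = 344/5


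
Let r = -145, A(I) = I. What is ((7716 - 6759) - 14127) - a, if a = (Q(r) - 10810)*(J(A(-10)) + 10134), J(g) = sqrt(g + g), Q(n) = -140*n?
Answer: -96184830 - 18980*I*sqrt(5) ≈ -9.6185e+7 - 42441.0*I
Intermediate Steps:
J(g) = sqrt(2)*sqrt(g) (J(g) = sqrt(2*g) = sqrt(2)*sqrt(g))
a = 96171660 + 18980*I*sqrt(5) (a = (-140*(-145) - 10810)*(sqrt(2)*sqrt(-10) + 10134) = (20300 - 10810)*(sqrt(2)*(I*sqrt(10)) + 10134) = 9490*(2*I*sqrt(5) + 10134) = 9490*(10134 + 2*I*sqrt(5)) = 96171660 + 18980*I*sqrt(5) ≈ 9.6172e+7 + 42441.0*I)
((7716 - 6759) - 14127) - a = ((7716 - 6759) - 14127) - (96171660 + 18980*I*sqrt(5)) = (957 - 14127) + (-96171660 - 18980*I*sqrt(5)) = -13170 + (-96171660 - 18980*I*sqrt(5)) = -96184830 - 18980*I*sqrt(5)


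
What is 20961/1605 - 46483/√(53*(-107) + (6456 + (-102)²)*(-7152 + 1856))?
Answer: 6987/535 + 46483*I*√89296231/89296231 ≈ 13.06 + 4.919*I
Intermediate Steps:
20961/1605 - 46483/√(53*(-107) + (6456 + (-102)²)*(-7152 + 1856)) = 20961*(1/1605) - 46483/√(-5671 + (6456 + 10404)*(-5296)) = 6987/535 - 46483/√(-5671 + 16860*(-5296)) = 6987/535 - 46483/√(-5671 - 89290560) = 6987/535 - 46483*(-I*√89296231/89296231) = 6987/535 - (-46483)*I*√89296231/89296231 = 6987/535 + 46483*I*√89296231/89296231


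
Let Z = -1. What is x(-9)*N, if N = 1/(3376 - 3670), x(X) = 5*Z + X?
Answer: 1/21 ≈ 0.047619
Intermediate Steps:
x(X) = -5 + X (x(X) = 5*(-1) + X = -5 + X)
N = -1/294 (N = 1/(-294) = -1/294 ≈ -0.0034014)
x(-9)*N = (-5 - 9)*(-1/294) = -14*(-1/294) = 1/21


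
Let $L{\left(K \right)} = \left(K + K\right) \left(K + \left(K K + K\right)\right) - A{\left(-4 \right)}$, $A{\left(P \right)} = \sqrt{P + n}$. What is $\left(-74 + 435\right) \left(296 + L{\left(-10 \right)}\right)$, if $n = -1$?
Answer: $-470744 - 361 i \sqrt{5} \approx -4.7074 \cdot 10^{5} - 807.22 i$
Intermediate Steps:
$A{\left(P \right)} = \sqrt{-1 + P}$ ($A{\left(P \right)} = \sqrt{P - 1} = \sqrt{-1 + P}$)
$L{\left(K \right)} = - i \sqrt{5} + 2 K \left(K^{2} + 2 K\right)$ ($L{\left(K \right)} = \left(K + K\right) \left(K + \left(K K + K\right)\right) - \sqrt{-1 - 4} = 2 K \left(K + \left(K^{2} + K\right)\right) - \sqrt{-5} = 2 K \left(K + \left(K + K^{2}\right)\right) - i \sqrt{5} = 2 K \left(K^{2} + 2 K\right) - i \sqrt{5} = - i \sqrt{5} + 2 K \left(K^{2} + 2 K\right)$)
$\left(-74 + 435\right) \left(296 + L{\left(-10 \right)}\right) = \left(-74 + 435\right) \left(296 + \left(2 \left(-10\right)^{3} + 4 \left(-10\right)^{2} - i \sqrt{5}\right)\right) = 361 \left(296 + \left(2 \left(-1000\right) + 4 \cdot 100 - i \sqrt{5}\right)\right) = 361 \left(296 - \left(1600 + i \sqrt{5}\right)\right) = 361 \left(-1304 - i \sqrt{5}\right) = -470744 - 361 i \sqrt{5}$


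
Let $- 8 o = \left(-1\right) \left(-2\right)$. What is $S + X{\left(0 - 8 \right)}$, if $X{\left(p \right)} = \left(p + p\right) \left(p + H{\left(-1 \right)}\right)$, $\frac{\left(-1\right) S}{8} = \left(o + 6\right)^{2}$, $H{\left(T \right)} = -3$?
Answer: $- \frac{177}{2} \approx -88.5$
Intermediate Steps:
$o = - \frac{1}{4}$ ($o = - \frac{\left(-1\right) \left(-2\right)}{8} = \left(- \frac{1}{8}\right) 2 = - \frac{1}{4} \approx -0.25$)
$S = - \frac{529}{2}$ ($S = - 8 \left(- \frac{1}{4} + 6\right)^{2} = - 8 \left(\frac{23}{4}\right)^{2} = \left(-8\right) \frac{529}{16} = - \frac{529}{2} \approx -264.5$)
$X{\left(p \right)} = 2 p \left(-3 + p\right)$ ($X{\left(p \right)} = \left(p + p\right) \left(p - 3\right) = 2 p \left(-3 + p\right)$)
$S + X{\left(0 - 8 \right)} = - \frac{529}{2} + 2 \left(0 - 8\right) \left(-3 + \left(0 - 8\right)\right) = - \frac{529}{2} + 2 \left(-8\right) \left(-3 - 8\right) = - \frac{529}{2} + 2 \left(-8\right) \left(-11\right) = - \frac{529}{2} + 176 = - \frac{177}{2}$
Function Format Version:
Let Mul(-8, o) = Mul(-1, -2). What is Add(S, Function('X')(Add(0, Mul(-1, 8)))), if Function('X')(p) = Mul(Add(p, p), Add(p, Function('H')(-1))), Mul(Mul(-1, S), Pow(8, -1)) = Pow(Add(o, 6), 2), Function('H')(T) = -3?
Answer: Rational(-177, 2) ≈ -88.500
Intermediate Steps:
o = Rational(-1, 4) (o = Mul(Rational(-1, 8), Mul(-1, -2)) = Mul(Rational(-1, 8), 2) = Rational(-1, 4) ≈ -0.25000)
S = Rational(-529, 2) (S = Mul(-8, Pow(Add(Rational(-1, 4), 6), 2)) = Mul(-8, Pow(Rational(23, 4), 2)) = Mul(-8, Rational(529, 16)) = Rational(-529, 2) ≈ -264.50)
Function('X')(p) = Mul(2, p, Add(-3, p)) (Function('X')(p) = Mul(Add(p, p), Add(p, -3)) = Mul(Mul(2, p), Add(-3, p)) = Mul(2, p, Add(-3, p)))
Add(S, Function('X')(Add(0, Mul(-1, 8)))) = Add(Rational(-529, 2), Mul(2, Add(0, Mul(-1, 8)), Add(-3, Add(0, Mul(-1, 8))))) = Add(Rational(-529, 2), Mul(2, Add(0, -8), Add(-3, Add(0, -8)))) = Add(Rational(-529, 2), Mul(2, -8, Add(-3, -8))) = Add(Rational(-529, 2), Mul(2, -8, -11)) = Add(Rational(-529, 2), 176) = Rational(-177, 2)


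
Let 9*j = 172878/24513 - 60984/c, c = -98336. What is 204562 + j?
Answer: 26416118405483/129134484 ≈ 2.0456e+5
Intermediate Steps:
j = 110089475/129134484 (j = (172878/24513 - 60984/(-98336))/9 = (172878*(1/24513) - 60984*(-1/98336))/9 = (57626/8171 + 1089/1756)/9 = (⅑)*(110089475/14348276) = 110089475/129134484 ≈ 0.85252)
204562 + j = 204562 + 110089475/129134484 = 26416118405483/129134484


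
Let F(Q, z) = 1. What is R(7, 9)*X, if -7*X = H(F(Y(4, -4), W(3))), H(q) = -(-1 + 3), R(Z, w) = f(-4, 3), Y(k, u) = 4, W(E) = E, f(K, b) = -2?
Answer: -4/7 ≈ -0.57143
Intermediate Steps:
R(Z, w) = -2
H(q) = -2 (H(q) = -1*2 = -2)
X = 2/7 (X = -⅐*(-2) = 2/7 ≈ 0.28571)
R(7, 9)*X = -2*2/7 = -4/7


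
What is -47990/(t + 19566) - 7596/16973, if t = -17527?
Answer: -830022514/34607947 ≈ -23.984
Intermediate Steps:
-47990/(t + 19566) - 7596/16973 = -47990/(-17527 + 19566) - 7596/16973 = -47990/2039 - 7596*1/16973 = -47990*1/2039 - 7596/16973 = -47990/2039 - 7596/16973 = -830022514/34607947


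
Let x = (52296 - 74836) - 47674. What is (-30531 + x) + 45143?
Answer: -55602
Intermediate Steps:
x = -70214 (x = -22540 - 47674 = -70214)
(-30531 + x) + 45143 = (-30531 - 70214) + 45143 = -100745 + 45143 = -55602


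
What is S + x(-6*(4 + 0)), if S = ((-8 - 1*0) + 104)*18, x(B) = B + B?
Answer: 1680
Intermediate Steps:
x(B) = 2*B
S = 1728 (S = ((-8 + 0) + 104)*18 = (-8 + 104)*18 = 96*18 = 1728)
S + x(-6*(4 + 0)) = 1728 + 2*(-6*(4 + 0)) = 1728 + 2*(-6*4) = 1728 + 2*(-24) = 1728 - 48 = 1680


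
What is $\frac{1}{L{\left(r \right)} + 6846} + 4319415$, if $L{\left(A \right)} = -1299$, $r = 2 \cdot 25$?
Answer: $\frac{23959795006}{5547} \approx 4.3194 \cdot 10^{6}$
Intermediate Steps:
$r = 50$
$\frac{1}{L{\left(r \right)} + 6846} + 4319415 = \frac{1}{-1299 + 6846} + 4319415 = \frac{1}{5547} + 4319415 = \frac{23959795006}{5547}$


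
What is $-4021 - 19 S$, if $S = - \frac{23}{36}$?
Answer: $- \frac{144319}{36} \approx -4008.9$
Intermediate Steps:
$S = - \frac{23}{36}$ ($S = \left(-23\right) \frac{1}{36} = - \frac{23}{36} \approx -0.63889$)
$-4021 - 19 S = -4021 - - \frac{437}{36} = -4021 + \frac{437}{36} = - \frac{144319}{36}$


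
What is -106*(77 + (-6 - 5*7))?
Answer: -3816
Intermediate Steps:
-106*(77 + (-6 - 5*7)) = -106*(77 + (-6 - 35)) = -106*(77 - 41) = -106*36 = -3816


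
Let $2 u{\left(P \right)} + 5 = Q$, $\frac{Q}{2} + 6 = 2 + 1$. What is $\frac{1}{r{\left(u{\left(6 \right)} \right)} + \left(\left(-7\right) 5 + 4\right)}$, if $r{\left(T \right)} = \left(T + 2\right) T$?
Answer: $- \frac{4}{47} \approx -0.085106$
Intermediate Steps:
$Q = -6$ ($Q = -12 + 2 \left(2 + 1\right) = -12 + 2 \cdot 3 = -12 + 6 = -6$)
$u{\left(P \right)} = - \frac{11}{2}$ ($u{\left(P \right)} = - \frac{5}{2} + \frac{1}{2} \left(-6\right) = - \frac{5}{2} - 3 = - \frac{11}{2}$)
$r{\left(T \right)} = T \left(2 + T\right)$ ($r{\left(T \right)} = \left(2 + T\right) T = T \left(2 + T\right)$)
$\frac{1}{r{\left(u{\left(6 \right)} \right)} + \left(\left(-7\right) 5 + 4\right)} = \frac{1}{- \frac{11 \left(2 - \frac{11}{2}\right)}{2} + \left(\left(-7\right) 5 + 4\right)} = \frac{1}{\left(- \frac{11}{2}\right) \left(- \frac{7}{2}\right) + \left(-35 + 4\right)} = \frac{1}{\frac{77}{4} - 31} = \frac{1}{- \frac{47}{4}} = - \frac{4}{47}$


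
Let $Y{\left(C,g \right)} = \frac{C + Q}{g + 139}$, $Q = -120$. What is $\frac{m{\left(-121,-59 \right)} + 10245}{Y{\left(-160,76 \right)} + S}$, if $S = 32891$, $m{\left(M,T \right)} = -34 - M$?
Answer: $\frac{148092}{471419} \approx 0.31414$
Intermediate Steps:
$Y{\left(C,g \right)} = \frac{-120 + C}{139 + g}$ ($Y{\left(C,g \right)} = \frac{C - 120}{g + 139} = \frac{-120 + C}{139 + g}$)
$\frac{m{\left(-121,-59 \right)} + 10245}{Y{\left(-160,76 \right)} + S} = \frac{\left(-34 - -121\right) + 10245}{\frac{-120 - 160}{139 + 76} + 32891} = \frac{\left(-34 + 121\right) + 10245}{\frac{1}{215} \left(-280\right) + 32891} = \frac{87 + 10245}{\frac{1}{215} \left(-280\right) + 32891} = \frac{10332}{- \frac{56}{43} + 32891} = \frac{10332}{\frac{1414257}{43}} = 10332 \cdot \frac{43}{1414257} = \frac{148092}{471419}$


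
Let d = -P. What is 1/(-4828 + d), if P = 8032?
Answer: -1/12860 ≈ -7.7761e-5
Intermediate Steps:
d = -8032 (d = -1*8032 = -8032)
1/(-4828 + d) = 1/(-4828 - 8032) = 1/(-12860) = -1/12860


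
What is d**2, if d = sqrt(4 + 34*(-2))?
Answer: -64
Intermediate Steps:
d = 8*I (d = sqrt(4 - 68) = sqrt(-64) = 8*I ≈ 8.0*I)
d**2 = (8*I)**2 = -64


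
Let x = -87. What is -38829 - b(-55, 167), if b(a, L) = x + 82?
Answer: -38824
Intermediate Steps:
b(a, L) = -5 (b(a, L) = -87 + 82 = -5)
-38829 - b(-55, 167) = -38829 - 1*(-5) = -38829 + 5 = -38824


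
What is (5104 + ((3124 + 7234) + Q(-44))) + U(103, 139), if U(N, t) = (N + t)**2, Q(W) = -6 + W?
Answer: 73976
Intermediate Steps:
(5104 + ((3124 + 7234) + Q(-44))) + U(103, 139) = (5104 + ((3124 + 7234) + (-6 - 44))) + (103 + 139)**2 = (5104 + (10358 - 50)) + 242**2 = (5104 + 10308) + 58564 = 15412 + 58564 = 73976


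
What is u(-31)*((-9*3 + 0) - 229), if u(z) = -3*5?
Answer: 3840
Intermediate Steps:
u(z) = -15
u(-31)*((-9*3 + 0) - 229) = -15*((-9*3 + 0) - 229) = -15*((-27 + 0) - 229) = -15*(-27 - 229) = -15*(-256) = 3840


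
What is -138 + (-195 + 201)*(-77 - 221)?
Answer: -1926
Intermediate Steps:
-138 + (-195 + 201)*(-77 - 221) = -138 + 6*(-298) = -138 - 1788 = -1926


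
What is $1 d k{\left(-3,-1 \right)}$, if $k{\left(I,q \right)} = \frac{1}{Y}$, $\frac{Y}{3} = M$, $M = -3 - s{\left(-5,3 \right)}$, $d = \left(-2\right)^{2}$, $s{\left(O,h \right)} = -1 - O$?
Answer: $- \frac{4}{21} \approx -0.19048$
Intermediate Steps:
$d = 4$
$M = -7$ ($M = -3 - \left(-1 - -5\right) = -3 - \left(-1 + 5\right) = -3 - 4 = -7$)
$Y = -21$ ($Y = 3 \left(-7\right) = -21$)
$k{\left(I,q \right)} = - \frac{1}{21}$ ($k{\left(I,q \right)} = \frac{1}{-21} = - \frac{1}{21}$)
$1 d k{\left(-3,-1 \right)} = 1 \cdot 4 \left(- \frac{1}{21}\right) = 4 \left(- \frac{1}{21}\right) = - \frac{4}{21}$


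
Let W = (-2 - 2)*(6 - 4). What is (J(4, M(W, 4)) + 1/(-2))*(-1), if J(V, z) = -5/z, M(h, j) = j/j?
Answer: 11/2 ≈ 5.5000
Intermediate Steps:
W = -8 (W = -4*2 = -8)
M(h, j) = 1
(J(4, M(W, 4)) + 1/(-2))*(-1) = (-5/1 + 1/(-2))*(-1) = (-5*1 - ½)*(-1) = (-5 - ½)*(-1) = -11/2*(-1) = 11/2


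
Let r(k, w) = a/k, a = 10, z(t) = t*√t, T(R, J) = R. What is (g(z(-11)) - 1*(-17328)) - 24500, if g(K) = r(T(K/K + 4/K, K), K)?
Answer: -9647374/1347 - 440*I*√11/1347 ≈ -7162.1 - 1.0834*I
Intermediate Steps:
z(t) = t^(3/2)
r(k, w) = 10/k
g(K) = 10/(1 + 4/K) (g(K) = 10/(K/K + 4/K) = 10/(1 + 4/K))
(g(z(-11)) - 1*(-17328)) - 24500 = (10*(-11)^(3/2)/(4 + (-11)^(3/2)) - 1*(-17328)) - 24500 = (10*(-11*I*√11)/(4 - 11*I*√11) + 17328) - 24500 = (-110*I*√11/(4 - 11*I*√11) + 17328) - 24500 = (17328 - 110*I*√11/(4 - 11*I*√11)) - 24500 = -7172 - 110*I*√11/(4 - 11*I*√11)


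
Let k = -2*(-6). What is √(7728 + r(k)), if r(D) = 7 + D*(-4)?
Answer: √7687 ≈ 87.676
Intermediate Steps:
k = 12
r(D) = 7 - 4*D
√(7728 + r(k)) = √(7728 + (7 - 4*12)) = √(7728 + (7 - 48)) = √(7728 - 41) = √7687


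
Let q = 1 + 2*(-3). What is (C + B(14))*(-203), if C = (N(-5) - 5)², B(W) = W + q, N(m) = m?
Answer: -22127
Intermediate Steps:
q = -5 (q = 1 - 6 = -5)
B(W) = -5 + W (B(W) = W - 5 = -5 + W)
C = 100 (C = (-5 - 5)² = (-10)² = 100)
(C + B(14))*(-203) = (100 + (-5 + 14))*(-203) = (100 + 9)*(-203) = 109*(-203) = -22127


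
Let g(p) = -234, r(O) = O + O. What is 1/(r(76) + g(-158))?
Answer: -1/82 ≈ -0.012195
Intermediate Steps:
r(O) = 2*O
1/(r(76) + g(-158)) = 1/(2*76 - 234) = 1/(152 - 234) = 1/(-82) = -1/82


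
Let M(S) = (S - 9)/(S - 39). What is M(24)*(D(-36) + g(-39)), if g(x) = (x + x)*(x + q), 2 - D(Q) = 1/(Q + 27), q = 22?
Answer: -11953/9 ≈ -1328.1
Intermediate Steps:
D(Q) = 2 - 1/(27 + Q) (D(Q) = 2 - 1/(Q + 27) = 2 - 1/(27 + Q))
g(x) = 2*x*(22 + x) (g(x) = (x + x)*(x + 22) = (2*x)*(22 + x) = 2*x*(22 + x))
M(S) = (-9 + S)/(-39 + S)
M(24)*(D(-36) + g(-39)) = ((-9 + 24)/(-39 + 24))*((53 + 2*(-36))/(27 - 36) + 2*(-39)*(22 - 39)) = (15/(-15))*((53 - 72)/(-9) + 2*(-39)*(-17)) = (-1/15*15)*(-⅑*(-19) + 1326) = -(19/9 + 1326) = -1*11953/9 = -11953/9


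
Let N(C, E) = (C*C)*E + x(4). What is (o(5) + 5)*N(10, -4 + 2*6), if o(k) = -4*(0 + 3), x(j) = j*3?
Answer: -5684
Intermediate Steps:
x(j) = 3*j
o(k) = -12 (o(k) = -4*3 = -12)
N(C, E) = 12 + E*C² (N(C, E) = (C*C)*E + 3*4 = C²*E + 12 = E*C² + 12 = 12 + E*C²)
(o(5) + 5)*N(10, -4 + 2*6) = (-12 + 5)*(12 + (-4 + 2*6)*10²) = -7*(12 + (-4 + 12)*100) = -7*(12 + 8*100) = -7*(12 + 800) = -7*812 = -5684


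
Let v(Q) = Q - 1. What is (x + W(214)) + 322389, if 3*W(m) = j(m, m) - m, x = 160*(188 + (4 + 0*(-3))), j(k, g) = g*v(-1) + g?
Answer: 1058899/3 ≈ 3.5297e+5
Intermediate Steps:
v(Q) = -1 + Q
j(k, g) = -g (j(k, g) = g*(-1 - 1) + g = g*(-2) + g = -2*g + g = -g)
x = 30720 (x = 160*(188 + (4 + 0)) = 160*(188 + 4) = 160*192 = 30720)
W(m) = -2*m/3 (W(m) = (-m - m)/3 = (-2*m)/3 = -2*m/3)
(x + W(214)) + 322389 = (30720 - ⅔*214) + 322389 = (30720 - 428/3) + 322389 = 91732/3 + 322389 = 1058899/3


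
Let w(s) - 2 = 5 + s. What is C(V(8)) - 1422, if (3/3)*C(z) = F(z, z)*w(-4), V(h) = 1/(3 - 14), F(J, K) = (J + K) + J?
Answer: -15651/11 ≈ -1422.8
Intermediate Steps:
F(J, K) = K + 2*J
w(s) = 7 + s (w(s) = 2 + (5 + s) = 7 + s)
V(h) = -1/11 (V(h) = 1/(-11) = -1/11)
C(z) = 9*z (C(z) = (z + 2*z)*(7 - 4) = (3*z)*3 = 9*z)
C(V(8)) - 1422 = 9*(-1/11) - 1422 = -9/11 - 1422 = -15651/11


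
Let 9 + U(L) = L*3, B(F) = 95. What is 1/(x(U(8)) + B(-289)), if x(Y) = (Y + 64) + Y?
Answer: 1/189 ≈ 0.0052910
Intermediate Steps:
U(L) = -9 + 3*L (U(L) = -9 + L*3 = -9 + 3*L)
x(Y) = 64 + 2*Y (x(Y) = (64 + Y) + Y = 64 + 2*Y)
1/(x(U(8)) + B(-289)) = 1/((64 + 2*(-9 + 3*8)) + 95) = 1/((64 + 2*(-9 + 24)) + 95) = 1/((64 + 2*15) + 95) = 1/((64 + 30) + 95) = 1/(94 + 95) = 1/189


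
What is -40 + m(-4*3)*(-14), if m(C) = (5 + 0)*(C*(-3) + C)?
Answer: -1720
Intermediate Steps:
m(C) = -10*C (m(C) = 5*(-3*C + C) = 5*(-2*C) = -10*C)
-40 + m(-4*3)*(-14) = -40 - (-40)*3*(-14) = -40 - 10*(-12)*(-14) = -40 + 120*(-14) = -40 - 1680 = -1720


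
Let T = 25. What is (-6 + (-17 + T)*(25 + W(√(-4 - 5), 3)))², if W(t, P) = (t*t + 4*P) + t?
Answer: 46948 + 10464*I ≈ 46948.0 + 10464.0*I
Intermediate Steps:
W(t, P) = t + t² + 4*P (W(t, P) = (t² + 4*P) + t = t + t² + 4*P)
(-6 + (-17 + T)*(25 + W(√(-4 - 5), 3)))² = (-6 + (-17 + 25)*(25 + (√(-4 - 5) + (√(-4 - 5))² + 4*3)))² = (-6 + 8*(25 + (√(-9) + (√(-9))² + 12)))² = (-6 + 8*(25 + (3*I + (3*I)² + 12)))² = (-6 + 8*(25 + (3*I - 9 + 12)))² = (-6 + 8*(25 + (3 + 3*I)))² = (-6 + 8*(28 + 3*I))² = (-6 + (224 + 24*I))² = (218 + 24*I)²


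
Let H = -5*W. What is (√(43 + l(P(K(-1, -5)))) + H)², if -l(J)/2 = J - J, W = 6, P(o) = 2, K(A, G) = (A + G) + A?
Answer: (30 - √43)² ≈ 549.55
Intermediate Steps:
K(A, G) = G + 2*A
l(J) = 0 (l(J) = -2*(J - J) = -2*0 = 0)
H = -30 (H = -5*6 = -30)
(√(43 + l(P(K(-1, -5)))) + H)² = (√(43 + 0) - 30)² = (√43 - 30)² = (-30 + √43)²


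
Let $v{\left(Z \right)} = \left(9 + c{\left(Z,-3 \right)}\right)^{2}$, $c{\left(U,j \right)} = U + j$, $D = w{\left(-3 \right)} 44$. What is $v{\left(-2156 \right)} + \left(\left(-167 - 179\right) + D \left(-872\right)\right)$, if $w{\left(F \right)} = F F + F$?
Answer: $4391946$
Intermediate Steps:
$w{\left(F \right)} = F + F^{2}$ ($w{\left(F \right)} = F^{2} + F = F + F^{2}$)
$D = 264$ ($D = - 3 \left(1 - 3\right) 44 = \left(-3\right) \left(-2\right) 44 = 6 \cdot 44 = 264$)
$v{\left(Z \right)} = \left(6 + Z\right)^{2}$ ($v{\left(Z \right)} = \left(9 + \left(Z - 3\right)\right)^{2} = \left(9 + \left(-3 + Z\right)\right)^{2} = \left(6 + Z\right)^{2}$)
$v{\left(-2156 \right)} + \left(\left(-167 - 179\right) + D \left(-872\right)\right) = \left(6 - 2156\right)^{2} + \left(\left(-167 - 179\right) + 264 \left(-872\right)\right) = \left(-2150\right)^{2} - 230554 = 4622500 - 230554 = 4391946$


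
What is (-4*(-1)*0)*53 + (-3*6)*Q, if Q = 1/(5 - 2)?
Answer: -6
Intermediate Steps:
Q = ⅓ (Q = 1/3 = ⅓ ≈ 0.33333)
(-4*(-1)*0)*53 + (-3*6)*Q = (-4*(-1)*0)*53 - 3*6*(⅓) = (4*0)*53 - 18*⅓ = 0*53 - 6 = 0 - 6 = -6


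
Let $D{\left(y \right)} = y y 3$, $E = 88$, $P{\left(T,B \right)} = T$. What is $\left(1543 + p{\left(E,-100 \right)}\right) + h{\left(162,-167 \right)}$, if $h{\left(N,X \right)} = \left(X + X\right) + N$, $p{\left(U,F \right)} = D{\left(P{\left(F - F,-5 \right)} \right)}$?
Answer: $1371$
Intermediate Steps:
$D{\left(y \right)} = 3 y^{2}$ ($D{\left(y \right)} = y^{2} \cdot 3 = 3 y^{2}$)
$p{\left(U,F \right)} = 0$ ($p{\left(U,F \right)} = 3 \left(F - F\right)^{2} = 3 \cdot 0^{2} = 3 \cdot 0 = 0$)
$h{\left(N,X \right)} = N + 2 X$ ($h{\left(N,X \right)} = 2 X + N = N + 2 X$)
$\left(1543 + p{\left(E,-100 \right)}\right) + h{\left(162,-167 \right)} = \left(1543 + 0\right) + \left(162 + 2 \left(-167\right)\right) = 1543 + \left(162 - 334\right) = 1543 - 172 = 1371$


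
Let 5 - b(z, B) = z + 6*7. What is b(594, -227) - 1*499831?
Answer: -500462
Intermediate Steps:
b(z, B) = -37 - z (b(z, B) = 5 - (z + 6*7) = 5 - (z + 42) = 5 - (42 + z) = 5 + (-42 - z) = -37 - z)
b(594, -227) - 1*499831 = (-37 - 1*594) - 1*499831 = (-37 - 594) - 499831 = -631 - 499831 = -500462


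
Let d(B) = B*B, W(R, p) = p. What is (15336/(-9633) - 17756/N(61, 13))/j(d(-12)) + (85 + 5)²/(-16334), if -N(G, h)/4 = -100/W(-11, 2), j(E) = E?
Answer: -212129633243/188814506400 ≈ -1.1235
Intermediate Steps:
d(B) = B²
N(G, h) = 200 (N(G, h) = -(-400)/2 = -4*(-50) = 200)
(15336/(-9633) - 17756/N(61, 13))/j(d(-12)) + (85 + 5)²/(-16334) = (15336/(-9633) - 17756/200)/((-12)²) + (85 + 5)²/(-16334) = (15336*(-1/9633) - 17756*1/200)/144 + 90²*(-1/16334) = (-5112/3211 - 4439/50)*(1/144) + 8100*(-1/16334) = -14509229/160550*1/144 - 4050/8167 = -14509229/23119200 - 4050/8167 = -212129633243/188814506400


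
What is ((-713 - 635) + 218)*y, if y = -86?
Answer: 97180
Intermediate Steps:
((-713 - 635) + 218)*y = ((-713 - 635) + 218)*(-86) = (-1348 + 218)*(-86) = -1130*(-86) = 97180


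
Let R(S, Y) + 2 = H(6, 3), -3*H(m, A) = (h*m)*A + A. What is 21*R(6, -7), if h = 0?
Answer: -63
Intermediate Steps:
H(m, A) = -A/3 (H(m, A) = -((0*m)*A + A)/3 = -(0*A + A)/3 = -(0 + A)/3 = -A/3)
R(S, Y) = -3 (R(S, Y) = -2 - 1/3*3 = -2 - 1 = -3)
21*R(6, -7) = 21*(-3) = -63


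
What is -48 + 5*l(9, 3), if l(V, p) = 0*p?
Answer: -48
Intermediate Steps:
l(V, p) = 0
-48 + 5*l(9, 3) = -48 + 5*0 = -48 + 0 = -48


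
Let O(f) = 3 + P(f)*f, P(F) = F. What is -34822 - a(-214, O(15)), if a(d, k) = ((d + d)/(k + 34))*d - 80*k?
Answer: -2218038/131 ≈ -16932.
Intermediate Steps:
O(f) = 3 + f² (O(f) = 3 + f*f = 3 + f²)
a(d, k) = -80*k + 2*d²/(34 + k) (a(d, k) = ((2*d)/(34 + k))*d - 80*k = (2*d/(34 + k))*d - 80*k = 2*d²/(34 + k) - 80*k = -80*k + 2*d²/(34 + k))
-34822 - a(-214, O(15)) = -34822 - 2*((-214)² - 1360*(3 + 15²) - 40*(3 + 15²)²)/(34 + (3 + 15²)) = -34822 - 2*(45796 - 1360*(3 + 225) - 40*(3 + 225)²)/(34 + (3 + 225)) = -34822 - 2*(45796 - 1360*228 - 40*228²)/(34 + 228) = -34822 - 2*(45796 - 310080 - 40*51984)/262 = -34822 - 2*(45796 - 310080 - 2079360)/262 = -34822 - 2*(-2343644)/262 = -34822 - 1*(-2343644/131) = -34822 + 2343644/131 = -2218038/131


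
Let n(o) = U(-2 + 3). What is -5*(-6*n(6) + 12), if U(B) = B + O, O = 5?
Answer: 120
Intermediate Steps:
U(B) = 5 + B (U(B) = B + 5 = 5 + B)
n(o) = 6 (n(o) = 5 + (-2 + 3) = 5 + 1 = 6)
-5*(-6*n(6) + 12) = -5*(-6*6 + 12) = -5*(-36 + 12) = -5*(-24) = 120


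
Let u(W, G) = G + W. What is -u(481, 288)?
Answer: -769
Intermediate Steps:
-u(481, 288) = -(288 + 481) = -1*769 = -769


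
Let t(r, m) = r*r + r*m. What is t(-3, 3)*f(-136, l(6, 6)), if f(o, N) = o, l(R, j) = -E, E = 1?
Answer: 0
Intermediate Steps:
t(r, m) = r² + m*r
l(R, j) = -1 (l(R, j) = -1*1 = -1)
t(-3, 3)*f(-136, l(6, 6)) = -3*(3 - 3)*(-136) = -3*0*(-136) = 0*(-136) = 0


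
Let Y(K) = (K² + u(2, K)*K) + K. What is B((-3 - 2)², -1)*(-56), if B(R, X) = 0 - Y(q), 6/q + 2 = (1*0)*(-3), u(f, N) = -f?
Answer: 672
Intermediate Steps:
q = -3 (q = 6/(-2 + (1*0)*(-3)) = 6/(-2 + 0*(-3)) = 6/(-2 + 0) = 6/(-2) = 6*(-½) = -3)
Y(K) = K² - K (Y(K) = (K² + (-1*2)*K) + K = (K² - 2*K) + K = K² - K)
B(R, X) = -12 (B(R, X) = 0 - (-3)*(-1 - 3) = 0 - (-3)*(-4) = 0 - 1*12 = 0 - 12 = -12)
B((-3 - 2)², -1)*(-56) = -12*(-56) = 672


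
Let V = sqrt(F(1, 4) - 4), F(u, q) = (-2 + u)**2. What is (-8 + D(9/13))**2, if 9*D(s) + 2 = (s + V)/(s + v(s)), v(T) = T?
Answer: 291637/4374 - 637*I*sqrt(3)/486 ≈ 66.675 - 2.2702*I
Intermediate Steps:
V = I*sqrt(3) (V = sqrt((-2 + 1)**2 - 4) = sqrt((-1)**2 - 4) = sqrt(1 - 4) = sqrt(-3) = I*sqrt(3) ≈ 1.732*I)
D(s) = -2/9 + (s + I*sqrt(3))/(18*s) (D(s) = -2/9 + ((s + I*sqrt(3))/(s + s))/9 = -2/9 + ((s + I*sqrt(3))/((2*s)))/9 = -2/9 + ((s + I*sqrt(3))*(1/(2*s)))/9 = -2/9 + ((s + I*sqrt(3))/(2*s))/9 = -2/9 + (s + I*sqrt(3))/(18*s))
(-8 + D(9/13))**2 = (-8 + (-27/13 + I*sqrt(3))/(18*((9/13))))**2 = (-8 + (-27/13 + I*sqrt(3))/(18*((9*(1/13)))))**2 = (-8 + (-3*9/13 + I*sqrt(3))/(18*(9/13)))**2 = (-8 + (1/18)*(13/9)*(-27/13 + I*sqrt(3)))**2 = (-8 + (-1/6 + 13*I*sqrt(3)/162))**2 = (-49/6 + 13*I*sqrt(3)/162)**2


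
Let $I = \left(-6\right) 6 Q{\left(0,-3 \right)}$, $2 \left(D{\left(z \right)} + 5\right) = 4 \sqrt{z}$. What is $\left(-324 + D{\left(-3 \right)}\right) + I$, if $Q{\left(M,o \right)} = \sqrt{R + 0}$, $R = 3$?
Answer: $-329 - 2 \sqrt{3} \left(18 - i\right) \approx -391.35 + 3.4641 i$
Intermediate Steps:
$D{\left(z \right)} = -5 + 2 \sqrt{z}$ ($D{\left(z \right)} = -5 + \frac{4 \sqrt{z}}{2} = -5 + 2 \sqrt{z}$)
$Q{\left(M,o \right)} = \sqrt{3}$ ($Q{\left(M,o \right)} = \sqrt{3 + 0} = \sqrt{3}$)
$I = - 36 \sqrt{3}$ ($I = \left(-6\right) 6 \sqrt{3} = - 36 \sqrt{3} \approx -62.354$)
$\left(-324 + D{\left(-3 \right)}\right) + I = \left(-324 - \left(5 - 2 \sqrt{-3}\right)\right) - 36 \sqrt{3} = \left(-324 - \left(5 - 2 i \sqrt{3}\right)\right) - 36 \sqrt{3} = \left(-329 + 2 i \sqrt{3}\right) - 36 \sqrt{3} = -329 - 36 \sqrt{3} + 2 i \sqrt{3}$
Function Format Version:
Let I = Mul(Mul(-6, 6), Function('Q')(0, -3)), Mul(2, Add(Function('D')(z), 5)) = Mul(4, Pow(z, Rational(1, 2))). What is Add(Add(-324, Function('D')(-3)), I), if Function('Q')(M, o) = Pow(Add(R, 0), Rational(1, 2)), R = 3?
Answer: Add(-329, Mul(-2, Pow(3, Rational(1, 2)), Add(18, Mul(-1, I)))) ≈ Add(-391.35, Mul(3.4641, I))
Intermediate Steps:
Function('D')(z) = Add(-5, Mul(2, Pow(z, Rational(1, 2)))) (Function('D')(z) = Add(-5, Mul(Rational(1, 2), Mul(4, Pow(z, Rational(1, 2))))) = Add(-5, Mul(2, Pow(z, Rational(1, 2)))))
Function('Q')(M, o) = Pow(3, Rational(1, 2)) (Function('Q')(M, o) = Pow(Add(3, 0), Rational(1, 2)) = Pow(3, Rational(1, 2)))
I = Mul(-36, Pow(3, Rational(1, 2))) (I = Mul(Mul(-6, 6), Pow(3, Rational(1, 2))) = Mul(-36, Pow(3, Rational(1, 2))) ≈ -62.354)
Add(Add(-324, Function('D')(-3)), I) = Add(Add(-324, Add(-5, Mul(2, Pow(-3, Rational(1, 2))))), Mul(-36, Pow(3, Rational(1, 2)))) = Add(Add(-324, Add(-5, Mul(2, Mul(I, Pow(3, Rational(1, 2)))))), Mul(-36, Pow(3, Rational(1, 2)))) = Add(Add(-324, Add(-5, Mul(2, I, Pow(3, Rational(1, 2))))), Mul(-36, Pow(3, Rational(1, 2)))) = Add(Add(-329, Mul(2, I, Pow(3, Rational(1, 2)))), Mul(-36, Pow(3, Rational(1, 2)))) = Add(-329, Mul(-36, Pow(3, Rational(1, 2))), Mul(2, I, Pow(3, Rational(1, 2))))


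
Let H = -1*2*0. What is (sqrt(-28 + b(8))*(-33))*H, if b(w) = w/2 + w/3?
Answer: 0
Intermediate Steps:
b(w) = 5*w/6 (b(w) = w*(1/2) + w*(1/3) = w/2 + w/3 = 5*w/6)
H = 0 (H = -2*0 = 0)
(sqrt(-28 + b(8))*(-33))*H = (sqrt(-28 + (5/6)*8)*(-33))*0 = (sqrt(-28 + 20/3)*(-33))*0 = (sqrt(-64/3)*(-33))*0 = ((8*I*sqrt(3)/3)*(-33))*0 = -88*I*sqrt(3)*0 = 0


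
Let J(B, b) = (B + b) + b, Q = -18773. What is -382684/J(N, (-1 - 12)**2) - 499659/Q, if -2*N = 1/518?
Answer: -7267791201299/6573685091 ≈ -1105.6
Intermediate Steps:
N = -1/1036 (N = -1/2/518 = -1/2*1/518 = -1/1036 ≈ -0.00096525)
J(B, b) = B + 2*b
-382684/J(N, (-1 - 12)**2) - 499659/Q = -382684/(-1/1036 + 2*(-1 - 12)**2) - 499659/(-18773) = -382684/(-1/1036 + 2*(-13)**2) - 499659*(-1/18773) = -382684/(-1/1036 + 2*169) + 499659/18773 = -382684/(-1/1036 + 338) + 499659/18773 = -382684/350167/1036 + 499659/18773 = -382684*1036/350167 + 499659/18773 = -396460624/350167 + 499659/18773 = -7267791201299/6573685091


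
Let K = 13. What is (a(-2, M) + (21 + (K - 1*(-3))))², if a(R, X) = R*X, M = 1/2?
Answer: 1296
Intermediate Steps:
M = ½ ≈ 0.50000
(a(-2, M) + (21 + (K - 1*(-3))))² = (-2*½ + (21 + (13 - 1*(-3))))² = (-1 + (21 + (13 + 3)))² = (-1 + (21 + 16))² = (-1 + 37)² = 36² = 1296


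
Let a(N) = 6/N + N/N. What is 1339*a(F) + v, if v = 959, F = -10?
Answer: 7473/5 ≈ 1494.6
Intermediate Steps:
a(N) = 1 + 6/N (a(N) = 6/N + 1 = 1 + 6/N)
1339*a(F) + v = 1339*((6 - 10)/(-10)) + 959 = 1339*(-1/10*(-4)) + 959 = 1339*(2/5) + 959 = 2678/5 + 959 = 7473/5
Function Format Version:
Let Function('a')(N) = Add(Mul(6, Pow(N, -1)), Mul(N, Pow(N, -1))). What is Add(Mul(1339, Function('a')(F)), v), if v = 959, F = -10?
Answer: Rational(7473, 5) ≈ 1494.6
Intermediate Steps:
Function('a')(N) = Add(1, Mul(6, Pow(N, -1))) (Function('a')(N) = Add(Mul(6, Pow(N, -1)), 1) = Add(1, Mul(6, Pow(N, -1))))
Add(Mul(1339, Function('a')(F)), v) = Add(Mul(1339, Mul(Pow(-10, -1), Add(6, -10))), 959) = Add(Mul(1339, Mul(Rational(-1, 10), -4)), 959) = Add(Mul(1339, Rational(2, 5)), 959) = Add(Rational(2678, 5), 959) = Rational(7473, 5)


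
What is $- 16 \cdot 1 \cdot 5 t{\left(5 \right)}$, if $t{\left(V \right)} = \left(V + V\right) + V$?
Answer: $-1200$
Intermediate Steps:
$t{\left(V \right)} = 3 V$ ($t{\left(V \right)} = 2 V + V = 3 V$)
$- 16 \cdot 1 \cdot 5 t{\left(5 \right)} = - 16 \cdot 1 \cdot 5 \cdot 3 \cdot 5 = \left(-16\right) 5 \cdot 15 = \left(-80\right) 15 = -1200$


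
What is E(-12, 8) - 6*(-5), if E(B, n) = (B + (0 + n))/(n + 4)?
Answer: 89/3 ≈ 29.667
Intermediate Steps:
E(B, n) = (B + n)/(4 + n)
E(-12, 8) - 6*(-5) = (-12 + 8)/(4 + 8) - 6*(-5) = -4/12 + 30 = (1/12)*(-4) + 30 = -1/3 + 30 = 89/3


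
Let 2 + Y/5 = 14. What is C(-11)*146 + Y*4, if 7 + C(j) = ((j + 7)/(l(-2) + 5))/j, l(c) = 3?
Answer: -8529/11 ≈ -775.36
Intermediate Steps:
Y = 60 (Y = -10 + 5*14 = -10 + 70 = 60)
C(j) = -7 + (7/8 + j/8)/j (C(j) = -7 + ((j + 7)/(3 + 5))/j = -7 + ((7 + j)/8)/j = -7 + ((7 + j)*(1/8))/j = -7 + (7/8 + j/8)/j)
C(-11)*146 + Y*4 = ((1/8)*(7 - 55*(-11))/(-11))*146 + 60*4 = ((1/8)*(-1/11)*(7 + 605))*146 + 240 = ((1/8)*(-1/11)*612)*146 + 240 = -153/22*146 + 240 = -11169/11 + 240 = -8529/11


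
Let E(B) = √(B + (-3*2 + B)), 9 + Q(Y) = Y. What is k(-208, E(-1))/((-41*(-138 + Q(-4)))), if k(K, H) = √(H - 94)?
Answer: √(-94 + 2*I*√2)/6191 ≈ 2.3558e-5 + 0.0015662*I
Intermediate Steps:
Q(Y) = -9 + Y
E(B) = √(-6 + 2*B) (E(B) = √(B + (-6 + B)) = √(-6 + 2*B))
k(K, H) = √(-94 + H)
k(-208, E(-1))/((-41*(-138 + Q(-4)))) = √(-94 + √(-6 + 2*(-1)))/((-41*(-138 + (-9 - 4)))) = √(-94 + √(-6 - 2))/((-41*(-138 - 13))) = √(-94 + √(-8))/((-41*(-151))) = √(-94 + 2*I*√2)/6191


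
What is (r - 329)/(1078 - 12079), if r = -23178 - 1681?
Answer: 8396/3667 ≈ 2.2896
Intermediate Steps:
r = -24859
(r - 329)/(1078 - 12079) = (-24859 - 329)/(1078 - 12079) = -25188/(-11001) = -25188*(-1/11001) = 8396/3667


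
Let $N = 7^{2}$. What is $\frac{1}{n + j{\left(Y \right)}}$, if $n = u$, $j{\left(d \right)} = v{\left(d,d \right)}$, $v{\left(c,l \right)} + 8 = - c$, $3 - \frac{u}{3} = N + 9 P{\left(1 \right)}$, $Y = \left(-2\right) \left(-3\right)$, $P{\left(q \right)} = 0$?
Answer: $- \frac{1}{152} \approx -0.0065789$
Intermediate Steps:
$Y = 6$
$N = 49$
$u = -138$ ($u = 9 - 3 \left(49 + 9 \cdot 0\right) = 9 - 3 \left(49 + 0\right) = 9 - 147 = -138$)
$v{\left(c,l \right)} = -8 - c$
$j{\left(d \right)} = -8 - d$
$n = -138$
$\frac{1}{n + j{\left(Y \right)}} = \frac{1}{-138 - 14} = \frac{1}{-152} = - \frac{1}{152}$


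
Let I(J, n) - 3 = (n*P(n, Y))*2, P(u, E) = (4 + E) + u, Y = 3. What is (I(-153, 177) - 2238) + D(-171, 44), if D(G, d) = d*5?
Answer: 63121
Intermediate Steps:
P(u, E) = 4 + E + u
D(G, d) = 5*d
I(J, n) = 3 + 2*n*(7 + n) (I(J, n) = 3 + (n*(4 + 3 + n))*2 = 3 + (n*(7 + n))*2 = 3 + 2*n*(7 + n))
(I(-153, 177) - 2238) + D(-171, 44) = ((3 + 2*177*(7 + 177)) - 2238) + 5*44 = ((3 + 2*177*184) - 2238) + 220 = ((3 + 65136) - 2238) + 220 = (65139 - 2238) + 220 = 62901 + 220 = 63121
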